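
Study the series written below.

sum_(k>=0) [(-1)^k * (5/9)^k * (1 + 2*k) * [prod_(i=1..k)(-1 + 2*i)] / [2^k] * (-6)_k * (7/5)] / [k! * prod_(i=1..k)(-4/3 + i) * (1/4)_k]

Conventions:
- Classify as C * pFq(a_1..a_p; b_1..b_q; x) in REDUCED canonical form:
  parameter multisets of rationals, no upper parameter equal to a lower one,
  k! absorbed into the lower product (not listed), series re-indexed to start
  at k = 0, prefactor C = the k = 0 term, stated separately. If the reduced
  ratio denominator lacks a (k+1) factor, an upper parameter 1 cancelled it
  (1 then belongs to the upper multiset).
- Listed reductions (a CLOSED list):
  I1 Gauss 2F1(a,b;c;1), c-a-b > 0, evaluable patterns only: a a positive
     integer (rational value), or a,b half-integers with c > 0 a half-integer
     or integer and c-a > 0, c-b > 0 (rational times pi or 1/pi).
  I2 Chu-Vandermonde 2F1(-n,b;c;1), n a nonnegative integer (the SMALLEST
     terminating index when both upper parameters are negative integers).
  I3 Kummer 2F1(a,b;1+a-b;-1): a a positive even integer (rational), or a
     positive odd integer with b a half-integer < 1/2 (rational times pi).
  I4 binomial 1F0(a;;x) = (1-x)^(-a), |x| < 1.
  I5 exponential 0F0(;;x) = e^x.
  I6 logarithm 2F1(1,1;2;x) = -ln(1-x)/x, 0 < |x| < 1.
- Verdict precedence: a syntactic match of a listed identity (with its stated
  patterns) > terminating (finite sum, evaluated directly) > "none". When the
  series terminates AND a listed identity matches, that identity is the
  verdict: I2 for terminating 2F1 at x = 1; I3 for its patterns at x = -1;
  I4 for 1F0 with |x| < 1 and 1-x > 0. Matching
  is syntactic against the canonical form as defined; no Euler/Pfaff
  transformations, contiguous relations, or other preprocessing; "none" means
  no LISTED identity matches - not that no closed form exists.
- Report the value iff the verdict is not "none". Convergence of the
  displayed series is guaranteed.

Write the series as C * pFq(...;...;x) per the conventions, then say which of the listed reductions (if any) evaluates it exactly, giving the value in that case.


Reduced: x = -5/9, 2F2, upper = {-6, 3/2}, lower = {-1/3, 1/4}, C = 7/5. Verdict: terminating at k = 6: the factor (-6)_k kills every later term; summing the 7 survivors is exact. Exact value: -588960142/805545.

Key step: t_0 being 7/5, the lower running product (prefactor 7/5) is a rising factorial.
Consecutive-term ratio: r(k) = (-5/9) * (k-6) (k+3/2) / [(k-1/3) (k+1/4) (k+1)] - rational; roots negated = parameters, x = (-5/9), C = 7/5.


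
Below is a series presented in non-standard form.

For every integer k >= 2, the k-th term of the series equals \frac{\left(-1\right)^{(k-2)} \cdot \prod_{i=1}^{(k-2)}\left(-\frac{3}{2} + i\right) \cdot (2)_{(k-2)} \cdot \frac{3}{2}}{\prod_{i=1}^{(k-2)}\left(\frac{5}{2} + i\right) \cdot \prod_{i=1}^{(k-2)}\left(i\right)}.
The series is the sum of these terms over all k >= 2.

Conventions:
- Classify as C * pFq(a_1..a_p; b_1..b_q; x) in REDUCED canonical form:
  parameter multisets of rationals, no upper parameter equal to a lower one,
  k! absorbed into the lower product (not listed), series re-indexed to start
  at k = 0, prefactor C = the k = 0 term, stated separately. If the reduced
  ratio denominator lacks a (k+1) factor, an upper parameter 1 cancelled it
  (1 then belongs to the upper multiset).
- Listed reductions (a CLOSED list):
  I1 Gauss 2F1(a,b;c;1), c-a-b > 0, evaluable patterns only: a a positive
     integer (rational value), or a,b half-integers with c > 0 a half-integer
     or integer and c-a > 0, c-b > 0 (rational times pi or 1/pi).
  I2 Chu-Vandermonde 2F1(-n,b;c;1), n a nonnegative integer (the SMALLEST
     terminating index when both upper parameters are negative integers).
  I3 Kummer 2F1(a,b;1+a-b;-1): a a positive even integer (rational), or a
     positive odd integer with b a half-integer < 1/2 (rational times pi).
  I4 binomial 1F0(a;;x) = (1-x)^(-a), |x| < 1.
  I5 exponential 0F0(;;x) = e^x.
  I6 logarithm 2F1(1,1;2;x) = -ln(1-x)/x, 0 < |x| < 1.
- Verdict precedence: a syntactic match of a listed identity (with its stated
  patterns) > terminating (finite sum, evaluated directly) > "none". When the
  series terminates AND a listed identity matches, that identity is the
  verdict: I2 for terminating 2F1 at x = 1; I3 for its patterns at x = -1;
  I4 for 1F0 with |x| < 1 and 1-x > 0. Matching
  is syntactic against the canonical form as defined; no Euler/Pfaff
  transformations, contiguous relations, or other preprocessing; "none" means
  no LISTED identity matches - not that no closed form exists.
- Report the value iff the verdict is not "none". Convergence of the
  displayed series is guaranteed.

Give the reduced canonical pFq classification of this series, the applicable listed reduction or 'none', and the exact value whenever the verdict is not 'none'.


Prefactor \frac{3}{2}, argument -1: 2F1 with upper {-\frac{1}{2}, 2} over lower {\frac{7}{2}}. Verdict: Kummer's theorem (I3) applies (x = -1; c = \frac{7}{2} equals 1+a-b for upper {-\frac{1}{2}, 2}: listed pattern). Exact value: \frac{15}{8}.

First insight: t_0 being \frac{3}{2}, the running product (prefactor 3/2) telescopes to a rising factorial.
Term ratio: r(k) = -1 * (k-\frac{1}{2}) (k+2) / [(k+\frac{7}{2}) (k+1)] - rational in k, leading ratio -1; with t_0 = \frac{3}{2}, classification follows.


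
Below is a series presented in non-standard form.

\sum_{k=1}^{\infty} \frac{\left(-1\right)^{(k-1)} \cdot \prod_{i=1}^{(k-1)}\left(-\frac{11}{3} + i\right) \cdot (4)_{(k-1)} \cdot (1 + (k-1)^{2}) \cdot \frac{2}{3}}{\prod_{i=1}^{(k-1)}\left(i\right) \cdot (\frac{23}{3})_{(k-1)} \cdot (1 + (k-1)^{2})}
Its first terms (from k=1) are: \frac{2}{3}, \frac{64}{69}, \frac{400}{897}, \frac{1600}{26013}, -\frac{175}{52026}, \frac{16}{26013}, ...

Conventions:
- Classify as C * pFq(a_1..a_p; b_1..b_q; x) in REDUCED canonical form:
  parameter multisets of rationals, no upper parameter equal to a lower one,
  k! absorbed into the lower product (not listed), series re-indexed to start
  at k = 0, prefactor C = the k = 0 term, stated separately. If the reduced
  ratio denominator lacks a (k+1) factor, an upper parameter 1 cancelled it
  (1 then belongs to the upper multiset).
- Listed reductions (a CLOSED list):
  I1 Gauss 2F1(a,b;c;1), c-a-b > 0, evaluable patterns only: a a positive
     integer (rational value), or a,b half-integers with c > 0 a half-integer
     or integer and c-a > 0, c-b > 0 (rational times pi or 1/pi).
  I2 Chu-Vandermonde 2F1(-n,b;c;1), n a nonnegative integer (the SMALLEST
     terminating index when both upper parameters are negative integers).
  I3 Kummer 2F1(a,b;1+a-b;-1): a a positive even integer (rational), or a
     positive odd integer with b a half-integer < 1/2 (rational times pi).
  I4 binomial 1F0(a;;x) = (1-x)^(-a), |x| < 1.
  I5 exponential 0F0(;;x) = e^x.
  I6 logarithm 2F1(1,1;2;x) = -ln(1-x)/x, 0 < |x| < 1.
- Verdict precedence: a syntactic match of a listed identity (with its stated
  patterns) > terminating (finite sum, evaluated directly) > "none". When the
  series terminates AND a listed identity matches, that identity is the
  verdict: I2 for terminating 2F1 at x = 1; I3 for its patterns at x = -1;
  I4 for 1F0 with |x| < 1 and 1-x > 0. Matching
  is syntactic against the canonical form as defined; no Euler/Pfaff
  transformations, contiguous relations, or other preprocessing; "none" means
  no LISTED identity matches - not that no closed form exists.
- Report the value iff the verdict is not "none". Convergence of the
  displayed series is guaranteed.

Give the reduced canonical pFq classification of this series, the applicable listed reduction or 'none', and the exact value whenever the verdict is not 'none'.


Canonical form: C = \frac{2}{3} times 2F1 with upper {-\frac{8}{3}, 4}, lower {\frac{23}{3}}, x = -1. Verdict: the Kummer evaluation I3 matches (x = -1; c = \frac{23}{3} equals 1+a-b for upper {-\frac{8}{3}, 4}: listed pattern). Sum: \frac{170}{81}.

Structural cue: with t_0 = \frac{2}{3}, the product of the first k integers (C = 2/3, x = -1) is k!.
Ratio: r(k) = -1 * (k-\frac{8}{3}) (k+4) / [(k+\frac{23}{3}) (k+1)] - poly over poly, x = -1 from leading terms; C = \frac{2}{3} at k = 0.


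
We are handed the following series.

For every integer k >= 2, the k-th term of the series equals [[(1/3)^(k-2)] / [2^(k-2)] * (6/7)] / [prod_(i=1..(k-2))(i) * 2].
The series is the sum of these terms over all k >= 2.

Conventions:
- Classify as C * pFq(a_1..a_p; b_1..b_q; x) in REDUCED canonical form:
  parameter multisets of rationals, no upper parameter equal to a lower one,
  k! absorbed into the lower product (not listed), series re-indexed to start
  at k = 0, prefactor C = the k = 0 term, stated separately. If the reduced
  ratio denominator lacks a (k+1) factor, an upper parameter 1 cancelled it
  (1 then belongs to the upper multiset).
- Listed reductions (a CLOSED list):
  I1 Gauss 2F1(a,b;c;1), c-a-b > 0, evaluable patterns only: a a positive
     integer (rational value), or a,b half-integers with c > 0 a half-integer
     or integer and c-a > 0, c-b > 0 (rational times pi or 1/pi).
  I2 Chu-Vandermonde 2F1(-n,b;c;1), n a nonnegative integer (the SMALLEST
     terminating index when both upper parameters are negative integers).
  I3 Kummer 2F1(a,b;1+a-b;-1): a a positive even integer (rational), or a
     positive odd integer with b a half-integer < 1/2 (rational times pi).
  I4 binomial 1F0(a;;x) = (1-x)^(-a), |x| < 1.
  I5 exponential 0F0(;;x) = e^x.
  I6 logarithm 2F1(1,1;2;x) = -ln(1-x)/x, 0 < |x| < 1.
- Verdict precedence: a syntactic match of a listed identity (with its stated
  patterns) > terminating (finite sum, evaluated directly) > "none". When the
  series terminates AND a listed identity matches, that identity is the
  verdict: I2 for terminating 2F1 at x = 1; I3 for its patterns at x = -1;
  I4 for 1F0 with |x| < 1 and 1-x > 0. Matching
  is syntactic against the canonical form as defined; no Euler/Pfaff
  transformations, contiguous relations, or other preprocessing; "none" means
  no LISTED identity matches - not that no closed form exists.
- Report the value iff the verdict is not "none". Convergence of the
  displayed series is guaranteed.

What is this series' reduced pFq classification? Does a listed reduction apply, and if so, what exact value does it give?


Canonical form: C = 3/7 times 0F0 with upper {-}, lower {-}, x = 1/6. Verdict (x = 1/6): exponential (I5) applies (the 0F0 exponential series at x = 1/6). Sum: (3/7) * e^(1/6).

Key step: t_0 = 3/7 here, and the constant factors (C = 3/7, x = 1/6) combine into one prefactor.
Adjacent-term ratio: r(k) = (1/6) * 1 / [(k+1)] - rational in k. x = (1/6); t_0 = 3/7; negate the roots.


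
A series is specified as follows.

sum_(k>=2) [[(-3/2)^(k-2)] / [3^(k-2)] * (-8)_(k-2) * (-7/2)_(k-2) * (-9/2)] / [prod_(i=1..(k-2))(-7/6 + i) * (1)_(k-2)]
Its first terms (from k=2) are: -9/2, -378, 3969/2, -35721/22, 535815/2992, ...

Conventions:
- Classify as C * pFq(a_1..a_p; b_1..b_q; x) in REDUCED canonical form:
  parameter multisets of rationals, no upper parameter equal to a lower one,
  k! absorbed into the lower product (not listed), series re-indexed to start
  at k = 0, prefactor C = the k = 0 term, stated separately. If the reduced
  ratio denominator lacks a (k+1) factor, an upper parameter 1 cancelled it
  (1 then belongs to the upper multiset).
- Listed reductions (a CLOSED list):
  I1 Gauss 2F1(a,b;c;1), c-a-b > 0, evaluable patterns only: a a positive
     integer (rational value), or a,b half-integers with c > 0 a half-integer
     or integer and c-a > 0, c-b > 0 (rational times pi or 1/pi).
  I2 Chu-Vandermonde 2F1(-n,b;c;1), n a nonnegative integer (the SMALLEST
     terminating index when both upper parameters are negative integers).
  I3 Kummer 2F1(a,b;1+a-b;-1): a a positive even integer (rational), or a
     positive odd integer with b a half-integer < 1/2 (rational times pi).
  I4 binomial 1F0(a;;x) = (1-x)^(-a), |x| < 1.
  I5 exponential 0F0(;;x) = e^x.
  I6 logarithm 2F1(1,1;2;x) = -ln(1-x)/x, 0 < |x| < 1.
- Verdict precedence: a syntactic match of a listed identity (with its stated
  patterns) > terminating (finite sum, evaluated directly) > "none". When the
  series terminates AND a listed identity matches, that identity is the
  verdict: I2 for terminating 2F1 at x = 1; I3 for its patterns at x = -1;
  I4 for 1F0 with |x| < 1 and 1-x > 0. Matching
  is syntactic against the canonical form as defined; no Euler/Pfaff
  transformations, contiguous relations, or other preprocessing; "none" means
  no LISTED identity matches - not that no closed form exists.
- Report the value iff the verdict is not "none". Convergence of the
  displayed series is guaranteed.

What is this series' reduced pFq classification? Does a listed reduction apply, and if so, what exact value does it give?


Reduced: x = -1/2, 2F1, upper = {-8, -7/2}, lower = {-1/6}, C = -9/2. Verdict: terminating. With -8 upstairs the series is a 9-term polynomial sum; evaluated term by term. Sum: 438606129591/2618311168.

The tell: from the first term -9/2: the two k-th powers (C = -9/2) combine into one argument.
Consecutive-term ratio: r(k) = (-1/2) * (k-8) (k-7/2) / [(k-1/6) (k+1)] - rational; roots negated = parameters, x = (-1/2), C = -9/2.


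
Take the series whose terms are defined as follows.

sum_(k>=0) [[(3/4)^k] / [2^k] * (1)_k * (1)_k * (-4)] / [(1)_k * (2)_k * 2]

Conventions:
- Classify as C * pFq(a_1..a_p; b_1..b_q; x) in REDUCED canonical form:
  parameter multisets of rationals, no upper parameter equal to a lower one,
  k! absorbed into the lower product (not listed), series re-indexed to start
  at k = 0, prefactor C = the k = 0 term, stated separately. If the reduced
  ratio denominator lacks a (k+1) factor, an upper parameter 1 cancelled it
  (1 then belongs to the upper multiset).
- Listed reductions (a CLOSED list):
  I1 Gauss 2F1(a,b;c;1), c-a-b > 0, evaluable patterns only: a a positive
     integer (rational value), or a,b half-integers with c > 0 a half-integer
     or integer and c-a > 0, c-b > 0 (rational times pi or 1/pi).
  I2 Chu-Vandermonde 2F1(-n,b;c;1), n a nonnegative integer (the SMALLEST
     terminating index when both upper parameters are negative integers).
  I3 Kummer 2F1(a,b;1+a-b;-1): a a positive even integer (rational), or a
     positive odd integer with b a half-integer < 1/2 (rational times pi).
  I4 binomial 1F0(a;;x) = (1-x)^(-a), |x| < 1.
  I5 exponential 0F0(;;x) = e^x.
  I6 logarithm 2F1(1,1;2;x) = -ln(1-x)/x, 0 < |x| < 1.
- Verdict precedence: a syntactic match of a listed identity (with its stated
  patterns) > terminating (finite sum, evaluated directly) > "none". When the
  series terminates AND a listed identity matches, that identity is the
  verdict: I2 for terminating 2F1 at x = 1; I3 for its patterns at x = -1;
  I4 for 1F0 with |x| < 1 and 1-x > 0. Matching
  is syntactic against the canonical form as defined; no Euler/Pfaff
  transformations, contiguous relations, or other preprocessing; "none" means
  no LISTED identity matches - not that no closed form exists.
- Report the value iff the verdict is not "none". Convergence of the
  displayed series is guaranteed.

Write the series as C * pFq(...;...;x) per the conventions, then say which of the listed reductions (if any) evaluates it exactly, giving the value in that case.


Key observation: with t_0 = -2, (1)_k (C = -2, x = 3/8) is k! itself.
Adjacent-term ratio: r(k) = (3/8) * (k+1) (k+1) / [(k+2) (k+1)] - rational; roots negated = parameters, x = (3/8), C = -2.

With C = -2: the canonical form is 2F1(1, 1; 2; 3/8). Verdict: this is logarithm (I6) (the logarithm: parameters (1,1;2), x = 3/8). Exact value: (16/3) * ln(5/8).


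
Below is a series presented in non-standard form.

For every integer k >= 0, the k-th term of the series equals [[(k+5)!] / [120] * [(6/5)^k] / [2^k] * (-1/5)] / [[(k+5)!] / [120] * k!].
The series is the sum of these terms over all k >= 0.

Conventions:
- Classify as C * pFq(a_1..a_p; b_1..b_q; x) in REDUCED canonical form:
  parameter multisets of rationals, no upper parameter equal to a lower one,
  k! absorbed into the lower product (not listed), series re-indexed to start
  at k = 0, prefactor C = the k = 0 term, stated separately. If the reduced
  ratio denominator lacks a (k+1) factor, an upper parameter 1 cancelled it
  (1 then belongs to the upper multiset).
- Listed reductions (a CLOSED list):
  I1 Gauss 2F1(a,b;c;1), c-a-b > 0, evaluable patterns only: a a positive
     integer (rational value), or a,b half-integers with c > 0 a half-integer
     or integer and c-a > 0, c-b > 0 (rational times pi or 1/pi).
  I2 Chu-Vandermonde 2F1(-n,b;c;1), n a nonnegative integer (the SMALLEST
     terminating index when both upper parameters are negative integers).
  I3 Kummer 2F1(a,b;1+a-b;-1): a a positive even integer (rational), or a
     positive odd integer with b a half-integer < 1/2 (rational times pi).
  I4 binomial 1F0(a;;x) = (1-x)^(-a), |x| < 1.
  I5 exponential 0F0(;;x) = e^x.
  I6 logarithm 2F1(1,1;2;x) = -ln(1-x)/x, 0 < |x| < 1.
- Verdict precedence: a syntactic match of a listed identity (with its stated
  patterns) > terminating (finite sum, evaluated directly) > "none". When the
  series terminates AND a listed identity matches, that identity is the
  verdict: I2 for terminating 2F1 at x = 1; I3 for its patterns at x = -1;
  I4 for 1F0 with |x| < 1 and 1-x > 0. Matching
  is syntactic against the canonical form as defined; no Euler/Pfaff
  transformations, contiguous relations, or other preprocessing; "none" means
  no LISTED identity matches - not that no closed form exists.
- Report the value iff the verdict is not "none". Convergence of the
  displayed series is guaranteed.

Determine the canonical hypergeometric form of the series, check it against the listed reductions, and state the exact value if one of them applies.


With C = -1/5: the canonical form is 0F0(-; -; 3/5). Verdict (x = 3/5): the exponential series (I5) applies (the 0F0 exponential series at x = 3/5). Sum: (-1/5) * e^(3/5).

Structural cue: from the first term -1/5: the parameter 6 appears in both the upper and lower lists and cancels.
Step ratio: r(k) = (3/5) * 1 / [(k+1)] - rational in k. x = (3/5); t_0 = -1/5; negate the roots.


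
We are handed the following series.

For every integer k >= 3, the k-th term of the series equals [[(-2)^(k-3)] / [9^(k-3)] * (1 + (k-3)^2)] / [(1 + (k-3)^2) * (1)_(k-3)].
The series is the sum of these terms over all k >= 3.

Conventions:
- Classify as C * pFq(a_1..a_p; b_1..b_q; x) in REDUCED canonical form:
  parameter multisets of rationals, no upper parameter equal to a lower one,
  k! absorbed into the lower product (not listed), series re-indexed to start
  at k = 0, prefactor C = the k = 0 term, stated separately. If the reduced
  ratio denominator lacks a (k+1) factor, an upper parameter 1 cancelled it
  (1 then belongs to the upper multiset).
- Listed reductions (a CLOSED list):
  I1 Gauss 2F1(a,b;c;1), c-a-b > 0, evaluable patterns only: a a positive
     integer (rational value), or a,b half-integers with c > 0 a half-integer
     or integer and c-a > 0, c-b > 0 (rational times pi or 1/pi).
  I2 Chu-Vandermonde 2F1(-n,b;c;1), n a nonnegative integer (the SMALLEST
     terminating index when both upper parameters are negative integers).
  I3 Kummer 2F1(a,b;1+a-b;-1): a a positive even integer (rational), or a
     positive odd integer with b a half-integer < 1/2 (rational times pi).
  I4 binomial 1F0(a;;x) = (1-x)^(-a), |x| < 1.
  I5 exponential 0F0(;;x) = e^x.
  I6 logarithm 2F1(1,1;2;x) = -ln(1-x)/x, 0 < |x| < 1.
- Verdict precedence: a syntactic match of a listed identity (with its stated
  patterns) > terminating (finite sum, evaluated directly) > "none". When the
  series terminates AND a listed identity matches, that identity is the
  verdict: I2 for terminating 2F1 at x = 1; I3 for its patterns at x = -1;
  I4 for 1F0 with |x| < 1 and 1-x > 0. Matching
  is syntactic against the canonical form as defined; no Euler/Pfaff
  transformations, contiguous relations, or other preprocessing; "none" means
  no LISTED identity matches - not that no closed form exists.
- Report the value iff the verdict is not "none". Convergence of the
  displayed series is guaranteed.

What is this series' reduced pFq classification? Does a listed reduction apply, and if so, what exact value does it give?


Key observation: t_0 being 1, the two geometric factors (prefactor 1) combine into one argument.
Step ratio: r(k) = (-2/9) * 1 / [(k+1)] - poly over poly, x = (-2/9) from leading terms; C = 1 at k = 0.

x = -2/9 here; the reduced form reads 0F0, upper {-}, lower {-}, C = 1. Verdict: this is the I5 exponential reduction (the 0F0 exponential series at x = -2/9). Hence: e^(-2/9).


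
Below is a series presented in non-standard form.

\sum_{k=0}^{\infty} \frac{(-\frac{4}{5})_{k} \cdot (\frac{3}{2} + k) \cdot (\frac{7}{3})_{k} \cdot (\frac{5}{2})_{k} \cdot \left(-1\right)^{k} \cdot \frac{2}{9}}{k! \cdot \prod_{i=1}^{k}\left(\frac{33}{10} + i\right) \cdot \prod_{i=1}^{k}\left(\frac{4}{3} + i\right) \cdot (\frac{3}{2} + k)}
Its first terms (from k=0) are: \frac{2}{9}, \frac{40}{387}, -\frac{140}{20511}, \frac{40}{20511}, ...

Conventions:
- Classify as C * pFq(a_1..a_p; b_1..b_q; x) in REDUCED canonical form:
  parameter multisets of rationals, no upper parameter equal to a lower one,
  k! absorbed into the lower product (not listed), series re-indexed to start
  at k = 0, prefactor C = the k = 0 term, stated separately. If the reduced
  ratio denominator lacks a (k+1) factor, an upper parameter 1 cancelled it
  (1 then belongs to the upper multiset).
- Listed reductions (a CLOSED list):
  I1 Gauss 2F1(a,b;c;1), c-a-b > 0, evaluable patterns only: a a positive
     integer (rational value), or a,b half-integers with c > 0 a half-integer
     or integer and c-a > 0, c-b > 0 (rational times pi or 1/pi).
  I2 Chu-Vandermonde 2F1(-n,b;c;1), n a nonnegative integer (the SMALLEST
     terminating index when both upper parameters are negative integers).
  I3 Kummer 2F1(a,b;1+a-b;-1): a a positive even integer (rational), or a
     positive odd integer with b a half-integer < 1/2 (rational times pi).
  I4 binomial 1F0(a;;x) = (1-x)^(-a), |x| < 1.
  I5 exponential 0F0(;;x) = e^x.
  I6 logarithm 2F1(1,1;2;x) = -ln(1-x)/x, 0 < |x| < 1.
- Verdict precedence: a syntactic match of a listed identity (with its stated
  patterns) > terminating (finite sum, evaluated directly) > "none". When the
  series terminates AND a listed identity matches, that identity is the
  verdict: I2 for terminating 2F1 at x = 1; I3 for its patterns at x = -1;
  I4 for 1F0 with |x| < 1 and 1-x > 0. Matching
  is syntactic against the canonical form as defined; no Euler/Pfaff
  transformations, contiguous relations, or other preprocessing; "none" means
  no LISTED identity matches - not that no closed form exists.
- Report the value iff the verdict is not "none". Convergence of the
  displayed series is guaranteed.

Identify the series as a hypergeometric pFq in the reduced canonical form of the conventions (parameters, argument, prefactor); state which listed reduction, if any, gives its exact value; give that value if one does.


The series (x = -1) is 2F1: upper {-\frac{4}{5}, \frac{5}{2}}, lower {\frac{43}{10}}, prefactor \frac{2}{9}. Verdict: none - at argument -1 the multisets {-\frac{4}{5}, \frac{5}{2}} ; {\frac{43}{10}} match no listed identity.

The tell: x = -1 and the parameter 7/3 appears in both the upper and lower lists and cancels (alongside the other common factor).
Ratio: r(k) = -1 * (k-\frac{4}{5}) (k+\frac{5}{2}) / [(k+\frac{43}{10}) (k+1)] ; factor over Q: parameters, x = -1, and C = \frac{2}{9}.


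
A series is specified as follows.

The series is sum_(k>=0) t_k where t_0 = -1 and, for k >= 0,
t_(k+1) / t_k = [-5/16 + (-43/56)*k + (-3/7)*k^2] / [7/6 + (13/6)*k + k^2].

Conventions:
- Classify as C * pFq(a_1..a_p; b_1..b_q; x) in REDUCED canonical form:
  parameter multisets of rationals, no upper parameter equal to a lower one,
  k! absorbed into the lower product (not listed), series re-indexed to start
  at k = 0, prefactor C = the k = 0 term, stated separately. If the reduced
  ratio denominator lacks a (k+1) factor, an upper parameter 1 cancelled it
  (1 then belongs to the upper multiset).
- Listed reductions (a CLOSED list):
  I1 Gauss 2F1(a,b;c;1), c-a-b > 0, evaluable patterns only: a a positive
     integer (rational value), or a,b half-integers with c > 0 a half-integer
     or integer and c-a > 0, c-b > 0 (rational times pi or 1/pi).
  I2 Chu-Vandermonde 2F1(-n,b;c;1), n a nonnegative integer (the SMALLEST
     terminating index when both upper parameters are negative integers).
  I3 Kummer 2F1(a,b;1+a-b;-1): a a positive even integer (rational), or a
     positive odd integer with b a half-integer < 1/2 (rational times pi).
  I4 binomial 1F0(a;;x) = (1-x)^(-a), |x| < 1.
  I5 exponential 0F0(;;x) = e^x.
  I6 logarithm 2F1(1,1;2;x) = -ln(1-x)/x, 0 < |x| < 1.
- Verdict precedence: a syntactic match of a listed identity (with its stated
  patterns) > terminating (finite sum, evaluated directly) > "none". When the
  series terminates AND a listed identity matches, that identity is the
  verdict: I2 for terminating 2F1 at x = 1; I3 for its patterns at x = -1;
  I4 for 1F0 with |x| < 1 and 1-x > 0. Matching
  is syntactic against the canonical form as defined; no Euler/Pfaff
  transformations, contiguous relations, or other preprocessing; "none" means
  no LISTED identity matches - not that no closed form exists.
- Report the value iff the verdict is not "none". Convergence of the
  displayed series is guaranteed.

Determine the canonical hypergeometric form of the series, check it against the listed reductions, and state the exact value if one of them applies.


The tell: x = (-3/7) and the parameter 7/6 appears in both the upper and lower lists and cancels.
Term ratio: r(k) = (-3/7) * (k+5/8) / [(k+1)] - poly over poly, x = (-3/7) from leading terms; C = -1 at k = 0.

At argument -3/7: a 1F0 with upper {5/8}, lower {-}, scaled by C = -1. Verdict: the binomial series (I4) fires (the 1F0 binomial series: exponent -5/8, x = -3/7). Value: (-1) * (10/7)^(-5/8).


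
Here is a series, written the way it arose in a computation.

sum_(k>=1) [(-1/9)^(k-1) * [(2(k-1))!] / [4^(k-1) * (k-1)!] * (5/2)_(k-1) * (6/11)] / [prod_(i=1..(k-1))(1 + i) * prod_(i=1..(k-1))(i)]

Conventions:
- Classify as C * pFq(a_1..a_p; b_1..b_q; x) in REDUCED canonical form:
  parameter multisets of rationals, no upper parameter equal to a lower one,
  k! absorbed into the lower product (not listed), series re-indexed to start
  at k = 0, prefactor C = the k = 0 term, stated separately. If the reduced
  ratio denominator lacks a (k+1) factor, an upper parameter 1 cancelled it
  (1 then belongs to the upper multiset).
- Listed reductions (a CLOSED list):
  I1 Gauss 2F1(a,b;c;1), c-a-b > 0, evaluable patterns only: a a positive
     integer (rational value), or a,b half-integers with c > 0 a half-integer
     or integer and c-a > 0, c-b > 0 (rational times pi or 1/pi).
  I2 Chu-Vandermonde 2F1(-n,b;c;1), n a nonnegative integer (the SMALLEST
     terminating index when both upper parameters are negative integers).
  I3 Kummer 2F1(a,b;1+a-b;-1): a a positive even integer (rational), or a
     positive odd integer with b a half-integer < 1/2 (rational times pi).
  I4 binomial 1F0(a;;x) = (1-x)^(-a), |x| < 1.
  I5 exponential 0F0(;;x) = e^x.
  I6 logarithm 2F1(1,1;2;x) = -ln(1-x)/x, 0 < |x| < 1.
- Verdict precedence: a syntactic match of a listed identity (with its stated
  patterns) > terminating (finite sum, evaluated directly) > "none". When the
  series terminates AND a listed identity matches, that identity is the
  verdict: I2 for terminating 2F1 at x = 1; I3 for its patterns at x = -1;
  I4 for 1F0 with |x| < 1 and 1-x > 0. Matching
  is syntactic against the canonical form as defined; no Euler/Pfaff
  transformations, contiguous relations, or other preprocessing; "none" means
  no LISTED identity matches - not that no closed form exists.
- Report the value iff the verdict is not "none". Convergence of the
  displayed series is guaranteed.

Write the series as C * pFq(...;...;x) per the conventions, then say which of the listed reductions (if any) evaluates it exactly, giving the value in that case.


Prefactor 6/11, argument -1/9: 2F1 with upper {1/2, 5/2} over lower {2}. Verdict: none here - no I1-I6 shape fits x = -1/9 with lower {2}.

First insight: t_0 being 6/11, the (2k)!/(4^k k!) block (C = 6/11, x = -1/9) is the Pochhammer (1/2)_k.
Ratio: r(k) = (-1/9) * (k+1/2) (k+5/2) / [(k+2) (k+1)] - rational in k, leading ratio (-1/9); with t_0 = 6/11, classification follows.


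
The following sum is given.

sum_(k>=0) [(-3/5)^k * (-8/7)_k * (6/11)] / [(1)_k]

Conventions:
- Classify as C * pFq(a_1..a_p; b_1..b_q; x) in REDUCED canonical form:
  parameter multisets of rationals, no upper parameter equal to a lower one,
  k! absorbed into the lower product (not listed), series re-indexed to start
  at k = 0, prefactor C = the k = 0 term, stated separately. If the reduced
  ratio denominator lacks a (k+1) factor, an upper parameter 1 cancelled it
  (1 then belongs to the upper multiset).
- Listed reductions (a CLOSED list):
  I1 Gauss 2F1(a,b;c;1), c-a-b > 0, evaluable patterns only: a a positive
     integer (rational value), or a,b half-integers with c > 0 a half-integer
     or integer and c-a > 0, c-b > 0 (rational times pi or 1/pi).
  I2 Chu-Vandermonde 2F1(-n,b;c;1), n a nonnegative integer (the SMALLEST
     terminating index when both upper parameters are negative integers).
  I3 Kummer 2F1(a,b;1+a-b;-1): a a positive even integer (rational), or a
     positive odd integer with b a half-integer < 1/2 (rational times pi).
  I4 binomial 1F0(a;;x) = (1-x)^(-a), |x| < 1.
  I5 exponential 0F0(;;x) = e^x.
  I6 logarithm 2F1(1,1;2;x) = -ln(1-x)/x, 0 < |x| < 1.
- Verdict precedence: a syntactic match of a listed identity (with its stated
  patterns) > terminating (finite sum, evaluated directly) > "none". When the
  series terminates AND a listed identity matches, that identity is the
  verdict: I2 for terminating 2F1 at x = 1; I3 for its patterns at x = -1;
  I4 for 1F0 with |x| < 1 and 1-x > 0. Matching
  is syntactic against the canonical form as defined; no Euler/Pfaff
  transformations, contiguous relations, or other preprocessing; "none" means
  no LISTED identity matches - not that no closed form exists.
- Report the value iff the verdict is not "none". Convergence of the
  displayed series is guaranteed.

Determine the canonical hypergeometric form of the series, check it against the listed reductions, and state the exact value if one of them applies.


At argument -3/5: a 1F0 with upper {-8/7}, lower {-}, scaled by C = 6/11. Verdict: the I4 binomial reduction matches (the 1F0 binomial series: exponent 8/7, x = -3/5). Exact value: (6/11) * (8/5)^(8/7).

Key step: from the first term 6/11: (1)_k (C = 6/11) is k! itself.
Term ratio: r(k) = (-3/5) * (k-8/7) / [(k+1)] - rational in k. x = (-3/5); t_0 = 6/11; negate the roots.


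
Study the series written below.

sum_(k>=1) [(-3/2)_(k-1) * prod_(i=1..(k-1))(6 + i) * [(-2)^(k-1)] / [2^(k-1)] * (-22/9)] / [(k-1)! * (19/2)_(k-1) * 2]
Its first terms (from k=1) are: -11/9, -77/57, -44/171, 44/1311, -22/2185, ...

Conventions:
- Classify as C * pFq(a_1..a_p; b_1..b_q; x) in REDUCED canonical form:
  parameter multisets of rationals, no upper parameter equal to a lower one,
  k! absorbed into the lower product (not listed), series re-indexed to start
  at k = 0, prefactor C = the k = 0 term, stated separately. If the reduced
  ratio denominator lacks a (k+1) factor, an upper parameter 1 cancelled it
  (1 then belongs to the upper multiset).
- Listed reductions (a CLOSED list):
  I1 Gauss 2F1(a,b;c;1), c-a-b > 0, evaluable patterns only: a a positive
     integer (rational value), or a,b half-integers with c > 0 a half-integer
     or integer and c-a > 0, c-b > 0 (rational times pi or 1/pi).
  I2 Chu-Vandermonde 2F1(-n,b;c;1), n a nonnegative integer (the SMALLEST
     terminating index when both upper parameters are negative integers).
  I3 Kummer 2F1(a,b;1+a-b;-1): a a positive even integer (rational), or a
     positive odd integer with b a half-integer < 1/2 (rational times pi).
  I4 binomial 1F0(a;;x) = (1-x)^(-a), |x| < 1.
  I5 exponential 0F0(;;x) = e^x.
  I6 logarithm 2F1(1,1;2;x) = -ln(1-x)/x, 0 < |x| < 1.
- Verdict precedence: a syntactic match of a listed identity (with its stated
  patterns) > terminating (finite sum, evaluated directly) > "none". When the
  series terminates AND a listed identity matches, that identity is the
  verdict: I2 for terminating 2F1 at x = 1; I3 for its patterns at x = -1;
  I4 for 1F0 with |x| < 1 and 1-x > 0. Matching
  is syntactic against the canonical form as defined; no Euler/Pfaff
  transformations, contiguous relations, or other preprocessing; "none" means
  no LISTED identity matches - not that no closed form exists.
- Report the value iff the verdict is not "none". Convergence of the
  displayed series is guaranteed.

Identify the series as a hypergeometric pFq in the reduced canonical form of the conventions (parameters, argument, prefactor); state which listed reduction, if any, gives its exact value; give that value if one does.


This is -11/9 * 2F1(-3/2, 7; 19/2; -1) in reduced canonical form. Verdict at x = -1: Kummer (I3) matches (x = -1; c = 19/2 equals 1+a-b for upper {-3/2, 7}: listed pattern). Value: (-935935/1048576) * pi.

First insight: t_0 being -11/9, the two k-th powers (C = -11/9, x = -1) combine into one argument.
Consecutive-term ratio: r(k) = (-1) * (k-3/2) (k+7) / [(k+19/2) (k+1)] ; factor over Q: parameters, x = (-1), and C = -11/9.


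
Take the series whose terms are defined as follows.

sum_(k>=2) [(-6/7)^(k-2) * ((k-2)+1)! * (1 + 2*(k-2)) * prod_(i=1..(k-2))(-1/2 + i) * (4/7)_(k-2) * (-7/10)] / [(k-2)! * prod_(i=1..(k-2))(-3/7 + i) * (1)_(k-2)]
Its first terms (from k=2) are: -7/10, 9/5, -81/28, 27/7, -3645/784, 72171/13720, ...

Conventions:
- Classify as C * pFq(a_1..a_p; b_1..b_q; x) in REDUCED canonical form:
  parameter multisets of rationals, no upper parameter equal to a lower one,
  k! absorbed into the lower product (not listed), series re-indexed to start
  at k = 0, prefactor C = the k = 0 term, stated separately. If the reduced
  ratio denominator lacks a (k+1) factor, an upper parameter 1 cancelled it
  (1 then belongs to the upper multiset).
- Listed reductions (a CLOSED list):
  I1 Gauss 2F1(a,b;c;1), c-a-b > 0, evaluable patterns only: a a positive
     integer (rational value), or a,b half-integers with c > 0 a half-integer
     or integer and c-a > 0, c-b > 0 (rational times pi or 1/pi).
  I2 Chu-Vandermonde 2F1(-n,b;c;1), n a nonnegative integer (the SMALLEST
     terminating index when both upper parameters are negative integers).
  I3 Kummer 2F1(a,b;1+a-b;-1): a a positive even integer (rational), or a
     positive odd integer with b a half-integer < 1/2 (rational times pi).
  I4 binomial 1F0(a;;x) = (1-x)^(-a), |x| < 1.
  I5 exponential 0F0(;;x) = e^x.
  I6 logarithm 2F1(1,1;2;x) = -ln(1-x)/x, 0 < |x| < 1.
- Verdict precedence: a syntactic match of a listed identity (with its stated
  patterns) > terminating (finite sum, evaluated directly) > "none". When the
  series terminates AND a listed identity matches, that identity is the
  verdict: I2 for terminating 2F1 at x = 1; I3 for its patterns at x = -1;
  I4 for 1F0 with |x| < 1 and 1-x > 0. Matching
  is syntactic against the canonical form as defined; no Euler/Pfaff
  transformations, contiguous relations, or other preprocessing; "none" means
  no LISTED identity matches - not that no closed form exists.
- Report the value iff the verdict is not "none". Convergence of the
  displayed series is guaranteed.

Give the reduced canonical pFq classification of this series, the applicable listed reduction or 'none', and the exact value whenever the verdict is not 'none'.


The series (x = -6/7) is 2F1: upper {3/2, 2}, lower {1}, prefactor -7/10. Verdict: none. A 2F1 with upper {3/2, 2} fits none of I1-I6 at x = -6/7; the sum runs forever.

The tell: t_0 being -7/10, the factorial ratio (C = -7/10) (k+a-1)!/(a-1)! is a rising factorial (a)_k.
Consecutive-term ratio: r(k) = (-6/7) * (k+3/2) (k+2) / [(k+1) (k+1)] - rational in k, leading ratio (-6/7); with t_0 = -7/10, classification follows.


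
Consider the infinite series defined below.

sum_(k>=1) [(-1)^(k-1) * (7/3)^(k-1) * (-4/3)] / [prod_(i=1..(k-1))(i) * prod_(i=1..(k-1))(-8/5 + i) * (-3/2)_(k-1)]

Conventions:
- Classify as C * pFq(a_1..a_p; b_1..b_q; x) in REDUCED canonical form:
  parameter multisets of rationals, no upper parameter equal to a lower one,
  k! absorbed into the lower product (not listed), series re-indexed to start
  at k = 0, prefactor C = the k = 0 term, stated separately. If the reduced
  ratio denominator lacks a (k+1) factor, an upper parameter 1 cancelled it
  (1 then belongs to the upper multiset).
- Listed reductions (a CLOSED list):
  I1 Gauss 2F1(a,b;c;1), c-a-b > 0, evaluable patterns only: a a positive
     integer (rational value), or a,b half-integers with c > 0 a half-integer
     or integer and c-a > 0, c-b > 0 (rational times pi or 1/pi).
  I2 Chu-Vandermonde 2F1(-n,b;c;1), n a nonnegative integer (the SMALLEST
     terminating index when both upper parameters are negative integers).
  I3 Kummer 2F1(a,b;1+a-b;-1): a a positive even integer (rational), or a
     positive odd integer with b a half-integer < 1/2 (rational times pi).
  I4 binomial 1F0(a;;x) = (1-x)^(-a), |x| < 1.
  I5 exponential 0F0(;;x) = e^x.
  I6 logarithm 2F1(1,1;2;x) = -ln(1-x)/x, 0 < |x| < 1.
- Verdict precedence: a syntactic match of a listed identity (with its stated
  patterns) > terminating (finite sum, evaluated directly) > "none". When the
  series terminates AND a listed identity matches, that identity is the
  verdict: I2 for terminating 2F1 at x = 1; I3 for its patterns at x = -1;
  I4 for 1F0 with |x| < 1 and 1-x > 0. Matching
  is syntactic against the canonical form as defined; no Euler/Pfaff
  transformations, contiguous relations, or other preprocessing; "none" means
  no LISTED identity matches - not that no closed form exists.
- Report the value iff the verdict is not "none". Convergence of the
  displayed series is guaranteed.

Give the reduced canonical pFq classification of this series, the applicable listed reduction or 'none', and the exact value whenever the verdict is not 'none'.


Reduced: x = -7/3, 0F2, upper = {-}, lower = {-3/2, -3/5}, C = -4/3. Verdict: none. No listed pattern accepts 0F2(-; -3/2, -3/5; -7/3).

Structural cue: t_0 being -4/3, the lower running product (C = -4/3) is a rising factorial.
Term ratio: r(k) = (-7/3) * 1 / [(k-3/2) (k-3/5) (k+1)] - rational; roots negated = parameters, x = (-7/3), C = -4/3.


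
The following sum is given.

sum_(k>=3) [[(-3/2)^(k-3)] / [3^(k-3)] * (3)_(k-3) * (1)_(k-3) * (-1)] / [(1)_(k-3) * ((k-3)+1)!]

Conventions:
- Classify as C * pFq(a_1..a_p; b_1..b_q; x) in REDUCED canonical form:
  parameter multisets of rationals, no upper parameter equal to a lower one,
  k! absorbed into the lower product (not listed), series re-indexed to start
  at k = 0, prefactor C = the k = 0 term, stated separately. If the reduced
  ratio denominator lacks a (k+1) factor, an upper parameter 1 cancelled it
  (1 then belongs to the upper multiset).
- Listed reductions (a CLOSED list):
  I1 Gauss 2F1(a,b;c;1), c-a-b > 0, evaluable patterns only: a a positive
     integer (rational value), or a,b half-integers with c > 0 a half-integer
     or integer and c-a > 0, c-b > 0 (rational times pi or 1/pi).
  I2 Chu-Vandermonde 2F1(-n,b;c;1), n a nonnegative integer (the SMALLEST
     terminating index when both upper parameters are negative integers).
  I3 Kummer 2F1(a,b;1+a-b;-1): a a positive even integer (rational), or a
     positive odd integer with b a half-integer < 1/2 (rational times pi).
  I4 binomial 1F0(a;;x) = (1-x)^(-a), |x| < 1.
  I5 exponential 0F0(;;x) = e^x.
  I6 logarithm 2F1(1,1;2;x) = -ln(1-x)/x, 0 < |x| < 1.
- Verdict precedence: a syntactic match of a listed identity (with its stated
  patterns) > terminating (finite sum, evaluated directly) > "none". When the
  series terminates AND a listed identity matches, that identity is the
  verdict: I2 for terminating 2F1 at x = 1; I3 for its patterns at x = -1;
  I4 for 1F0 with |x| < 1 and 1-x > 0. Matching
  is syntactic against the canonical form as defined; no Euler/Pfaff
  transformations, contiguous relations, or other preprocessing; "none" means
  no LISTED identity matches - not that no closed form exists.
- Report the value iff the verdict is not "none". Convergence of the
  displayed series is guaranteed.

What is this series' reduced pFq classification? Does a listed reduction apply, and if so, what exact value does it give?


x = -1/2 here; the reduced form reads 2F1, upper {1, 3}, lower {2}, C = -1. Verdict: none here - no I1-I6 shape fits x = -1/2 with lower {2}.

The tell: x = (-1/2) and (1)_k (prefactor -1) is k! itself.
Ratio: r(k) = (-1/2) * (k+1) (k+3) / [(k+2) (k+1)] ; factor over Q: parameters, x = (-1/2), and C = -1.
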